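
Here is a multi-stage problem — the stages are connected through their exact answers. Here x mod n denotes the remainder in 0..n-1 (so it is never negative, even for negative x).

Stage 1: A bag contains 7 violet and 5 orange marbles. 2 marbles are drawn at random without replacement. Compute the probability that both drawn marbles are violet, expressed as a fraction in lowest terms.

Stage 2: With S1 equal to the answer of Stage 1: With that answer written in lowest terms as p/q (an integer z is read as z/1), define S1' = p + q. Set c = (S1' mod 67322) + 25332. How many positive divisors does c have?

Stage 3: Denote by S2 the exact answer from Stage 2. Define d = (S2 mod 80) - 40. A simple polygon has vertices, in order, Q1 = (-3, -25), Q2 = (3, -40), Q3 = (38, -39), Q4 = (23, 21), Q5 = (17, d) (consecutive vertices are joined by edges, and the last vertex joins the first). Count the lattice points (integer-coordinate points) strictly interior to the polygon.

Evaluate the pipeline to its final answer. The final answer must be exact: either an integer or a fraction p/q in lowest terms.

Stage 1: total draws C(12,2) = 66; favorable C(7,2) = 21; P = 7/22; answer 7/22
Stage 2: S1 = 7/22; threaded value p + q = 29; c = 25361; 25361 = 7 * 3623; number of divisors = (1+1) * (1+1) = 4; answer 4
Stage 3: S2 = 4; d = -36; cross terms: (-3*-40 - 3*-25)=195, (3*-39 - 38*-40)=1403, (38*21 - 23*-39)=1695, (23*-36 - 17*21)=-1185, (17*-25 - -3*-36)=-533; twice the area = |1575| = 1575; area = 1575/2; boundary points = 3 + 1 + 15 + 3 + 1 = 23; strictly interior points = area - boundary/2 + 1 = 777; answer 777

777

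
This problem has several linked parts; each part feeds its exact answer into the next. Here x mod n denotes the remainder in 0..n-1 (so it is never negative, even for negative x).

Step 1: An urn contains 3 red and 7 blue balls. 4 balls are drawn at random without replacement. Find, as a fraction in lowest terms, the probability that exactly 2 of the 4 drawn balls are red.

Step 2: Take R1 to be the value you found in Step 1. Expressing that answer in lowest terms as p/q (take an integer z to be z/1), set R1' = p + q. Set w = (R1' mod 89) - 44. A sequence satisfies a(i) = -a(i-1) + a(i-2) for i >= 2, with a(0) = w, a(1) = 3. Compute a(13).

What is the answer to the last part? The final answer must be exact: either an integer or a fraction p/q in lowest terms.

5163

Step 1: total draws C(10,4) = 210; favorable C(3,2)*C(7,2) = 63; P = 3/10; answer 3/10
Step 2: R1 = 3/10; threaded value p + q = 13; w = -31; a(2) = -1*(3) + 1*(-31) = -34; iterating: a(2)=-34, a(3)=37, a(4)=-71, a(5)=108, a(6)=-179, a(7)=287, a(8)=-466, a(9)=753, a(10)=-1219, a(11)=1972, a(12)=-3191, a(13)=5163; answer 5163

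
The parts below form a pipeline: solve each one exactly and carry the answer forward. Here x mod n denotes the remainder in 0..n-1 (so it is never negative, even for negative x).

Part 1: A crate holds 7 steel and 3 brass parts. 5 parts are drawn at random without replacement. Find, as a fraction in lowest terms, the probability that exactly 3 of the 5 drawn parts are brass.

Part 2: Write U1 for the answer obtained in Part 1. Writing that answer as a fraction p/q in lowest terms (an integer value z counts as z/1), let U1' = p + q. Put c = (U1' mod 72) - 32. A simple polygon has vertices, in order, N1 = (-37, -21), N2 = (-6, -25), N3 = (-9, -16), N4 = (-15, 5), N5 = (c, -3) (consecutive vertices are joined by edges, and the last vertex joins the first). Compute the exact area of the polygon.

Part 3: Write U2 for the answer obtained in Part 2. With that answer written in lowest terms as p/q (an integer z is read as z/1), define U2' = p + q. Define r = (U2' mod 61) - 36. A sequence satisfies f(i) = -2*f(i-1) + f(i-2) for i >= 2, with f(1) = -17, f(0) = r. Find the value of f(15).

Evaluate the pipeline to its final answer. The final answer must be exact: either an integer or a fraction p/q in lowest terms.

-2184477

Part 1: total draws C(10,5) = 252; favorable C(3,3)*C(7,2) = 21; P = 1/12; answer 1/12
Part 2: U1 = 1/12; threaded value p + q = 13; c = -19; cross terms: (-37*-25 - -6*-21)=799, (-6*-16 - -9*-25)=-129, (-9*5 - -15*-16)=-285, (-15*-3 - -19*5)=140, (-19*-21 - -37*-3)=288; twice the area = |813| = 813; area = 813/2; answer 813/2
Part 3: U2 = 813/2; threaded value p + q = 815; r = -14; f(2) = -2*(-17) + 1*(-14) = 20; iterating: f(2)=20, f(3)=-57, f(4)=134, f(5)=-325, f(6)=784, f(7)=-1893, f(8)=4570, f(9)=-11033, f(10)=26636, f(11)=-64305, f(12)=155246, f(13)=-374797, f(14)=904840, f(15)=-2184477; answer -2184477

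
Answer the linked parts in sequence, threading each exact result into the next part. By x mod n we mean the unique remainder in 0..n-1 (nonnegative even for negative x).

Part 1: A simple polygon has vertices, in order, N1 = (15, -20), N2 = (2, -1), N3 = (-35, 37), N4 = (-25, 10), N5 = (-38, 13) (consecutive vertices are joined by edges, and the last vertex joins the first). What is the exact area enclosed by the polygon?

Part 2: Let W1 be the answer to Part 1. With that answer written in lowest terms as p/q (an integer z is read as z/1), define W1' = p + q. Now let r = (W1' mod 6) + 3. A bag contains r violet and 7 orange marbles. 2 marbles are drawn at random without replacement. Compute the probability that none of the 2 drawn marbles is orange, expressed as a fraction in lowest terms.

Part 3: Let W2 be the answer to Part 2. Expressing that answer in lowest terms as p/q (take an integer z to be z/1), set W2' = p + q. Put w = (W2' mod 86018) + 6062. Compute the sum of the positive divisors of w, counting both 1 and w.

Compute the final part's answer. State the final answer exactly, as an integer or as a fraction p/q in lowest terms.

8848

Part 1: cross terms: (15*-1 - 2*-20)=25, (2*37 - -35*-1)=39, (-35*10 - -25*37)=575, (-25*13 - -38*10)=55, (-38*-20 - 15*13)=565; twice the area = |1259| = 1259; area = 1259/2; answer 1259/2
Part 2: W1 = 1259/2; threaded value p + q = 1261; r = 4; total draws C(11,2) = 55; favorable C(4,2) = 6; P = 6/55; answer 6/55
Part 3: W2 = 6/55; threaded value p + q = 61; w = 6123; 6123 = 3 * 13 * 157; sigma = (1 + 3) * (1 + 13) * (1 + 157) = 4 * 14 * 158 = 8848; answer 8848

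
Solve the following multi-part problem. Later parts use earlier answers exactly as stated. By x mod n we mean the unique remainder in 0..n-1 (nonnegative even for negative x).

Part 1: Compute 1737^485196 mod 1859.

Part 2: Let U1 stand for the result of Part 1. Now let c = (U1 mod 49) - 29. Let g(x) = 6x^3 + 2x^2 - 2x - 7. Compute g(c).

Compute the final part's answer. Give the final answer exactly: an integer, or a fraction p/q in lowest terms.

-19777

Part 1: squarings mod 1859: 1737^1=1737, 1737^2=12, 1737^4=144, 1737^8=287, 1737^16=573, 1737^32=1145, 1737^64=430, 1737^128=859, 1737^256=1717, 1737^512=1574, 1737^1024=1288, 1737^2048=716, 1737^4096=1431, 1737^8192=1002, 1737^16384=144, 1737^32768=287, 1737^65536=573, 1737^131072=1145, 1737^262144=430; 1737^485196 = 1737^4 * 1737^8 * 1737^64 * 1737^256 * 1737^512 * 1737^1024 * 1737^8192 * 1737^16384 * 1737^65536 * 1737^131072 * 1737^262144 = 1288 (mod 1859); answer 1288
Part 2: U1 = 1288; c = -15; 6*(-15)^3 + 2*(-15)^2 - 2*(-15)^1 - 7 = (-20250) + (450) + (30) + (-7) = -19777; answer -19777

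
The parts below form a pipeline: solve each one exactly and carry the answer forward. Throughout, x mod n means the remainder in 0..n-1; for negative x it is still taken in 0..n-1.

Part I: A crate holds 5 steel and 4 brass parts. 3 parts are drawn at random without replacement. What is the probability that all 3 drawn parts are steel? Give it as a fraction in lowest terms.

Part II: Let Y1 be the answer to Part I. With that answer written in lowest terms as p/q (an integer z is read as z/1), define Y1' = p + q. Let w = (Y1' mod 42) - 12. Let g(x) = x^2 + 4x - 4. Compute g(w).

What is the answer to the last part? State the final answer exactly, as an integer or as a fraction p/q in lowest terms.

Part I: total draws C(9,3) = 84; favorable C(5,3) = 10; P = 5/42; answer 5/42
Part II: Y1 = 5/42; threaded value p + q = 47; w = -7; 1*(-7)^2 + 4*(-7)^1 - 4 = (49) + (-28) + (-4) = 17; answer 17

17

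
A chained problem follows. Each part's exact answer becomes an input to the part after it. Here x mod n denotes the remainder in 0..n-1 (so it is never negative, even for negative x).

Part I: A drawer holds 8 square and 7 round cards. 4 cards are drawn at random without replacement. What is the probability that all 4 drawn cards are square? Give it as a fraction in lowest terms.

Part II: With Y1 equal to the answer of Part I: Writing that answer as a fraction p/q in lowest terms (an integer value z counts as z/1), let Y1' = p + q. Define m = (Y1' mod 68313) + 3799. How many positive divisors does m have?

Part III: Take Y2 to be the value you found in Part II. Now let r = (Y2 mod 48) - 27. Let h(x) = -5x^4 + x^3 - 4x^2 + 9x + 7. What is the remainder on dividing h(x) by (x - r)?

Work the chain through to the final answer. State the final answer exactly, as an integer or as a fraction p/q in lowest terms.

-32312

Part I: total draws C(15,4) = 1365; favorable C(8,4) = 70; P = 2/39; answer 2/39
Part II: Y1 = 2/39; threaded value p + q = 41; m = 3840; 3840 = 2^8 * 3 * 5; number of divisors = (8+1) * (1+1) * (1+1) = 36; answer 36
Part III: Y2 = 36; r = 9; remainder = value at the root: -5*(9)^4 + 1*(9)^3 - 4*(9)^2 + 9*(9)^1 + 7 = (-32805) + (729) + (-324) + (81) + (7) = -32312; answer -32312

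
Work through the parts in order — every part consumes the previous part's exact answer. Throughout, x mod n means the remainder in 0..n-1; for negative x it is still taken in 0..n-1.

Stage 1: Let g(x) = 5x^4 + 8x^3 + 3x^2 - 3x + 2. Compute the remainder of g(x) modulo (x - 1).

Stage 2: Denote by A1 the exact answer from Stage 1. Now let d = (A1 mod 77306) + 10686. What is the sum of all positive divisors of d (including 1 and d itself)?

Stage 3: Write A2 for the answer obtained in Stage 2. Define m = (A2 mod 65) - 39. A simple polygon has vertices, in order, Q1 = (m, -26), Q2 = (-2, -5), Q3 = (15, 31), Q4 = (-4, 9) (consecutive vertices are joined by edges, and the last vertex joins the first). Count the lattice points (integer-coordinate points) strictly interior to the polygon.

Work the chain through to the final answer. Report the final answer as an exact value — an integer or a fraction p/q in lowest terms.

Stage 1: remainder = value at the root: 5*(1)^4 + 8*(1)^3 + 3*(1)^2 - 3*(1)^1 + 2 = (5) + (8) + (3) + (-3) + (2) = 15; answer 15
Stage 2: A1 = 15; d = 10701; 10701 = 3^2 * 29 * 41; sigma = (1 + 3 + 9) * (1 + 29) * (1 + 41) = 13 * 30 * 42 = 16380; answer 16380
Stage 3: A2 = 16380; m = -39; cross terms: (-39*-5 - -2*-26)=143, (-2*31 - 15*-5)=13, (15*9 - -4*31)=259, (-4*-26 - -39*9)=455; twice the area = |870| = 870; area = 435; boundary points = 1 + 1 + 1 + 35 = 38; strictly interior points = area - boundary/2 + 1 = 417; answer 417

417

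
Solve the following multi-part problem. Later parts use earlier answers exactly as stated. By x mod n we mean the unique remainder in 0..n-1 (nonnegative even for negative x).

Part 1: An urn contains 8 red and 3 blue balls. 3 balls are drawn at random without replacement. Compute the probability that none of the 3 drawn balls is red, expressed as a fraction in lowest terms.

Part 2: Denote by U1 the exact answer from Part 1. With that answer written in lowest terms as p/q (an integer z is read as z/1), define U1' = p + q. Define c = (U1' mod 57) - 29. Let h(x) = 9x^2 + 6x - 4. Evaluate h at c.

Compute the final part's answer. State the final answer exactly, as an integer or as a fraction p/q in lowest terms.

4895

Part 1: total draws C(11,3) = 165; favorable C(3,3) = 1; P = 1/165; answer 1/165
Part 2: U1 = 1/165; threaded value p + q = 166; c = 23; 9*(23)^2 + 6*(23)^1 - 4 = (4761) + (138) + (-4) = 4895; answer 4895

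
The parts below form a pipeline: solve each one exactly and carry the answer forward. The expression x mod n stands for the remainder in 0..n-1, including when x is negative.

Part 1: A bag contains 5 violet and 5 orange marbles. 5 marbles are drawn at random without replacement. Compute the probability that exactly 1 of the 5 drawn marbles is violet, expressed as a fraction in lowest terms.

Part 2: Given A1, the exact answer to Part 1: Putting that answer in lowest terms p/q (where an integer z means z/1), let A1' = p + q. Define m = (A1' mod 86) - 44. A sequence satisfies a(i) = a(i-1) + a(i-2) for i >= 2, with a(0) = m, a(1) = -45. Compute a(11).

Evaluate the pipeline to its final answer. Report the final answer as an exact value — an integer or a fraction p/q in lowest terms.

-5380

Part 1: total draws C(10,5) = 252; favorable C(5,1)*C(5,4) = 25; P = 25/252; answer 25/252
Part 2: A1 = 25/252; threaded value p + q = 277; m = -25; a(2) = 1*(-45) + 1*(-25) = -70; iterating: a(2)=-70, a(3)=-115, a(4)=-185, a(5)=-300, a(6)=-485, a(7)=-785, a(8)=-1270, a(9)=-2055, a(10)=-3325, a(11)=-5380; answer -5380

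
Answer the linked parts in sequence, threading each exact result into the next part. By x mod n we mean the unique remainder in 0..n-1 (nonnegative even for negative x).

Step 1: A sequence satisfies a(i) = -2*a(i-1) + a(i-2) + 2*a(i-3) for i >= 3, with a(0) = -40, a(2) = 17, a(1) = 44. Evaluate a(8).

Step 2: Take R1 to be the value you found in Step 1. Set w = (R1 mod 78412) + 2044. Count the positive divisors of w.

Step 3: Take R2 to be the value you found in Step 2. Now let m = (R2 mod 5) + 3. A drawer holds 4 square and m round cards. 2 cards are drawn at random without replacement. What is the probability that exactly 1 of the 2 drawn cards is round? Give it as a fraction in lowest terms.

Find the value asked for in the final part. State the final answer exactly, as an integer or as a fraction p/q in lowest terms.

Step 1: a(3) = -2*(17) + 1*(44) + 2*(-40) = -70; iterating: a(3)=-70, a(4)=245, a(5)=-526, a(6)=1157, a(7)=-2350, a(8)=4805; answer 4805
Step 2: R1 = 4805; w = 6849; 6849 = 3^2 * 761; number of divisors = (2+1) * (1+1) = 6; answer 6
Step 3: R2 = 6; m = 4; total draws C(8,2) = 28; favorable C(4,1)*C(4,1) = 16; P = 4/7; answer 4/7

4/7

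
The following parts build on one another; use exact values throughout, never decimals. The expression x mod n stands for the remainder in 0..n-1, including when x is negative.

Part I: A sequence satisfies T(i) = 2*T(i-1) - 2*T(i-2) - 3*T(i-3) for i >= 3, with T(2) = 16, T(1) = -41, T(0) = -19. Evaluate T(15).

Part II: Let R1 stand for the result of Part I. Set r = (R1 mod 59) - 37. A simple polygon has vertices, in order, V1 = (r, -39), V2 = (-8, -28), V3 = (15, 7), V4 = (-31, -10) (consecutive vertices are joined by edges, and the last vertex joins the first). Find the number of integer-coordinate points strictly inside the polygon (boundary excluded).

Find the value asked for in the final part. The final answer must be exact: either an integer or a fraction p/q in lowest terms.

627

Part I: T(3) = 2*(16) - 2*(-41) - 3*(-19) = 171; iterating: T(3)=171, T(4)=433, T(5)=476, T(6)=-427, T(7)=-3105, T(8)=-6784, T(9)=-6077, T(10)=10729, T(11)=53964, T(12)=104701, T(13)=69287, T(14)=-232720, T(15)=-918117; answer -918117
Part II: R1 = -918117; r = 4; cross terms: (4*-28 - -8*-39)=-424, (-8*7 - 15*-28)=364, (15*-10 - -31*7)=67, (-31*-39 - 4*-10)=1249; twice the area = |1256| = 1256; area = 628; boundary points = 1 + 1 + 1 + 1 = 4; strictly interior points = area - boundary/2 + 1 = 627; answer 627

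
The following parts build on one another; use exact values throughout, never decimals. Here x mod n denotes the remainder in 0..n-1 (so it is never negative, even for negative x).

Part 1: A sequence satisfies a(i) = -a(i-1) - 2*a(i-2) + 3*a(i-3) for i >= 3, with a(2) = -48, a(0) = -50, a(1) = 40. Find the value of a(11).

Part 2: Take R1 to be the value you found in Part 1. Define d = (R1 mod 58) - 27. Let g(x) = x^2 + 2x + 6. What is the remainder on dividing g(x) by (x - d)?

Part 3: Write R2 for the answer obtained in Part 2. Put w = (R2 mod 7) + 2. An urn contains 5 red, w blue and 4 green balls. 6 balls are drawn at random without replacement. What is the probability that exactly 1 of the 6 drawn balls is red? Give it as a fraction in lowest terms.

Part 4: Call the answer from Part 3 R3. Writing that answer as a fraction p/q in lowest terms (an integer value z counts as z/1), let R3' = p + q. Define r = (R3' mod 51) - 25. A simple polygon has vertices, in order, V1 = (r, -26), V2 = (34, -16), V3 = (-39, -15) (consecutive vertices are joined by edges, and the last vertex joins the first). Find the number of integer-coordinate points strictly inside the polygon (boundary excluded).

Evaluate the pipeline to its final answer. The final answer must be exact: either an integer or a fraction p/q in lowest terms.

374

Part 1: a(3) = -1*(-48) - 2*(40) + 3*(-50) = -182; iterating: a(3)=-182, a(4)=398, a(5)=-178, a(6)=-1164, a(7)=2714, a(8)=-920, a(9)=-8000, a(10)=17982, a(11)=-4742; answer -4742
Part 2: R1 = -4742; d = -13; remainder = value at the root: 1*(-13)^2 + 2*(-13)^1 + 6 = (169) + (-26) + (6) = 149; answer 149
Part 3: R2 = 149; w = 4; total draws C(13,6) = 1716; favorable C(5,1)*C(8,5) = 280; P = 70/429; answer 70/429
Part 4: R3 = 70/429; threaded value p + q = 499; r = 15; cross terms: (15*-16 - 34*-26)=644, (34*-15 - -39*-16)=-1134, (-39*-26 - 15*-15)=1239; twice the area = |749| = 749; area = 749/2; boundary points = 1 + 1 + 1 = 3; strictly interior points = area - boundary/2 + 1 = 374; answer 374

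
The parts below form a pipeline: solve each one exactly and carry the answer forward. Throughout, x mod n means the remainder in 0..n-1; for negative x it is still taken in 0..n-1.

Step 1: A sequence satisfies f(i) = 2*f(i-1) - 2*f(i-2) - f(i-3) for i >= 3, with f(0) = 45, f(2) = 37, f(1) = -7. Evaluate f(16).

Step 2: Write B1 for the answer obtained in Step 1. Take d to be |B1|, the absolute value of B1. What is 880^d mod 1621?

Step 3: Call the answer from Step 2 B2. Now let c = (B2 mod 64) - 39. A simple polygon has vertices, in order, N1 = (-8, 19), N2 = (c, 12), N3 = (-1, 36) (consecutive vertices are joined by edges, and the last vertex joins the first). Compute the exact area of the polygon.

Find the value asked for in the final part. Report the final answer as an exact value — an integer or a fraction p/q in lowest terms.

427/2

Step 1: f(3) = 2*(37) - 2*(-7) - 1*(45) = 43; iterating: f(3)=43, f(4)=19, f(5)=-85, f(6)=-251, f(7)=-351, f(8)=-115, f(9)=723, f(10)=2027, f(11)=2723, f(12)=669, f(13)=-6135, f(14)=-16331, f(15)=-21061, f(16)=-3325; answer -3325
Step 2: B1 = -3325; d = 3325; squarings mod 1621: 880^1=880, 880^2=1183, 880^4=566, 880^8=1019, 880^16=921, 880^32=458, 880^64=655, 880^128=1081, 880^256=1441, 880^512=1601, 880^1024=400, 880^2048=1142; 880^3325 = 880^1 * 880^4 * 880^8 * 880^16 * 880^32 * 880^64 * 880^128 * 880^1024 * 880^2048 = 1475 (mod 1621); answer 1475
Step 3: B2 = 1475; c = -36; cross terms: (-8*12 - -36*19)=588, (-36*36 - -1*12)=-1284, (-1*19 - -8*36)=269; twice the area = |-427| = 427; area = 427/2; answer 427/2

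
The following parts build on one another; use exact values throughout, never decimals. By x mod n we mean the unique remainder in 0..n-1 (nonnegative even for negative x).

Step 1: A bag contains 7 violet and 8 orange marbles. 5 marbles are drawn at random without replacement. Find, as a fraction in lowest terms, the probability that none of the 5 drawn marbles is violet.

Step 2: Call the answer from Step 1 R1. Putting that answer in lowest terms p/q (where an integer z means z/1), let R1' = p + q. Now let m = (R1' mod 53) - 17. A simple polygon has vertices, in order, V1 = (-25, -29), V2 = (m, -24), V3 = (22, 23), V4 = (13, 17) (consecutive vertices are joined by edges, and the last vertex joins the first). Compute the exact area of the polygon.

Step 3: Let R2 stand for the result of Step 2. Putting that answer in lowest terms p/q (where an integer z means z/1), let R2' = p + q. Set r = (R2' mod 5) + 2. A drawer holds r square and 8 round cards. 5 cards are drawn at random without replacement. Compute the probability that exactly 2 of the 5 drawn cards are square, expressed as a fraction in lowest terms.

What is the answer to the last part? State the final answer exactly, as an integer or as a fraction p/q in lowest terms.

2/9

Step 1: total draws C(15,5) = 3003; favorable C(8,5) = 56; P = 8/429; answer 8/429
Step 2: R1 = 8/429; threaded value p + q = 437; m = -4; cross terms: (-25*-24 - -4*-29)=484, (-4*23 - 22*-24)=436, (22*17 - 13*23)=75, (13*-29 - -25*17)=48; twice the area = |1043| = 1043; area = 1043/2; answer 1043/2
Step 3: R2 = 1043/2; threaded value p + q = 1045; r = 2; total draws C(10,5) = 252; favorable C(2,2)*C(8,3) = 56; P = 2/9; answer 2/9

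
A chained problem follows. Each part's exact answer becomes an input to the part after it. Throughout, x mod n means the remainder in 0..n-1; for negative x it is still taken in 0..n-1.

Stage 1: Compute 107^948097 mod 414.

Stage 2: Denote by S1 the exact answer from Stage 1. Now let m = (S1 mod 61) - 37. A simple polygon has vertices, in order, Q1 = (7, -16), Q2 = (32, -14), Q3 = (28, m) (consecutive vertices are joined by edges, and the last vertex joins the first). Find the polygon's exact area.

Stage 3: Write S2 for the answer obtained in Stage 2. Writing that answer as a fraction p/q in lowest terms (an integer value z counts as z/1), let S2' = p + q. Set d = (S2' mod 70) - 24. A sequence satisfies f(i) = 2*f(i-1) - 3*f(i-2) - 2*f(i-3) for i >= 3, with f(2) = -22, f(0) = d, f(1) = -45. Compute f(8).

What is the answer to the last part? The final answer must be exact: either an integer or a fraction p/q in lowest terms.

Stage 1: squarings mod 414: 107^1=107, 107^2=271, 107^4=163, 107^8=73, 107^16=361, 107^32=325, 107^64=55, 107^128=127, 107^256=397, 107^512=289, 107^1024=307, 107^2048=271, 107^4096=163, 107^8192=73, 107^16384=361, 107^32768=325, 107^65536=55, 107^131072=127, 107^262144=397, 107^524288=289; 107^948097 = 107^1 * 107^128 * 107^256 * 107^512 * 107^1024 * 107^4096 * 107^8192 * 107^16384 * 107^131072 * 107^262144 * 107^524288 = 287 (mod 414); answer 287
Stage 2: S1 = 287; m = 6; cross terms: (7*-14 - 32*-16)=414, (32*6 - 28*-14)=584, (28*-16 - 7*6)=-490; twice the area = |508| = 508; area = 254; answer 254
Stage 3: S2 = 254; threaded value p + q = 255; d = 21; f(3) = 2*(-22) - 3*(-45) - 2*(21) = 49; iterating: f(3)=49, f(4)=254, f(5)=405, f(6)=-50, f(7)=-1823, f(8)=-4306; answer -4306

-4306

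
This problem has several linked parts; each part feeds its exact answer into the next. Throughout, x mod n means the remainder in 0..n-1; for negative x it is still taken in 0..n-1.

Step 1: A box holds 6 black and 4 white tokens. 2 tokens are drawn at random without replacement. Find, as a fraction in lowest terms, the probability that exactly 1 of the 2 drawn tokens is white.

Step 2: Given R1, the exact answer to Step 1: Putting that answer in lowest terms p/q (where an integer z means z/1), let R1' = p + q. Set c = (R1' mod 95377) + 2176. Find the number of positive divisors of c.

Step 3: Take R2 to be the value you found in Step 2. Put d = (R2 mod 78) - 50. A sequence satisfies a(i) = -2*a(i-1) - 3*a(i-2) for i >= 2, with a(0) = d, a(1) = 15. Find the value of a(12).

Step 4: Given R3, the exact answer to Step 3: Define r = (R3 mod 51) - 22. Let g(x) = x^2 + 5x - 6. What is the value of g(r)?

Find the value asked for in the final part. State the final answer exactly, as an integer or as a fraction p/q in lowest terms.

170

Step 1: total draws C(10,2) = 45; favorable C(4,1)*C(6,1) = 24; P = 8/15; answer 8/15
Step 2: R1 = 8/15; threaded value p + q = 23; c = 2199; 2199 = 3 * 733; number of divisors = (1+1) * (1+1) = 4; answer 4
Step 3: R2 = 4; d = -46; a(2) = -2*(15) - 3*(-46) = 108; iterating: a(2)=108, a(3)=-261, a(4)=198, a(5)=387, a(6)=-1368, a(7)=1575, a(8)=954, a(9)=-6633, a(10)=10404, a(11)=-909, a(12)=-29394; answer -29394
Step 4: R3 = -29394; r = 11; 1*(11)^2 + 5*(11)^1 - 6 = (121) + (55) + (-6) = 170; answer 170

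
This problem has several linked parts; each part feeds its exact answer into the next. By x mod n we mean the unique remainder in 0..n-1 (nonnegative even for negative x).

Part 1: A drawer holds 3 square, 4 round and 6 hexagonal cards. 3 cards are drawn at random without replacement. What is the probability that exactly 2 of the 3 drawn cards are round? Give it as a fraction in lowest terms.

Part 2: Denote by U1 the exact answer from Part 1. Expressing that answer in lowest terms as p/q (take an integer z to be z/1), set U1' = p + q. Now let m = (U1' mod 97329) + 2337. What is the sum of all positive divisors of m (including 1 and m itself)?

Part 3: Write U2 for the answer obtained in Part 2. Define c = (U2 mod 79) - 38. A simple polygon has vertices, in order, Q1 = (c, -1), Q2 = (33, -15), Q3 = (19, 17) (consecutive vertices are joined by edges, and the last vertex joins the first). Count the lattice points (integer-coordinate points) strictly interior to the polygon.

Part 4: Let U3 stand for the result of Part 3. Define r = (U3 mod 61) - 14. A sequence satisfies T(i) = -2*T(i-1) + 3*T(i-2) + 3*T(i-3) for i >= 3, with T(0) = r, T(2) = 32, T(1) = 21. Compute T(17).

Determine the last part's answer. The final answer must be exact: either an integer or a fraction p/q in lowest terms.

-34259005

Part 1: total draws C(13,3) = 286; favorable C(4,2)*C(9,1) = 54; P = 27/143; answer 27/143
Part 2: U1 = 27/143; threaded value p + q = 170; m = 2507; 2507 = 23 * 109; sigma = (1 + 23) * (1 + 109) = 24 * 110 = 2640; answer 2640
Part 3: U2 = 2640; c = -5; cross terms: (-5*-15 - 33*-1)=108, (33*17 - 19*-15)=846, (19*-1 - -5*17)=66; twice the area = |1020| = 1020; area = 510; boundary points = 2 + 2 + 6 = 10; strictly interior points = area - boundary/2 + 1 = 506; answer 506
Part 4: U3 = 506; r = 4; T(3) = -2*(32) + 3*(21) + 3*(4) = 11; iterating: T(3)=11, T(4)=137, T(5)=-145, T(6)=734, T(7)=-1492, T(8)=4751, T(9)=-11776, T(10)=33329, T(11)=-87733, T(12)=240125, T(13)=-643462, T(14)=1744100, T(15)=-4698211, T(16)=12698336, T(17)=-34259005; answer -34259005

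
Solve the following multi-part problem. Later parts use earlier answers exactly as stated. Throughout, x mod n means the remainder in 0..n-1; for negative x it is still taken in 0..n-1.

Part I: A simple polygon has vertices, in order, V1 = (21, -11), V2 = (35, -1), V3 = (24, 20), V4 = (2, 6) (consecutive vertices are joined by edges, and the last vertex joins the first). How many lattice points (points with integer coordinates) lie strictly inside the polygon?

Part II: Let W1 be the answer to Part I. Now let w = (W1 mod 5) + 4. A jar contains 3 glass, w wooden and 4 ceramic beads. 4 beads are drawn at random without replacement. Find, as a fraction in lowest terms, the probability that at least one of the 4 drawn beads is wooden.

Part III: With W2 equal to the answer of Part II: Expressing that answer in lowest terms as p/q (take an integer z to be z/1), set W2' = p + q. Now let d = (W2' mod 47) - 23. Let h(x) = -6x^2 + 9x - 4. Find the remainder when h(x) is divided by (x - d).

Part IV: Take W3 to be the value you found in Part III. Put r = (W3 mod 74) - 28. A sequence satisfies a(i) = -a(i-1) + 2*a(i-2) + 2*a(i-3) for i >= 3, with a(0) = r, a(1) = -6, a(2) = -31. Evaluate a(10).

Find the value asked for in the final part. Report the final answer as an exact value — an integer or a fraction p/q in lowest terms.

Part I: cross terms: (21*-1 - 35*-11)=364, (35*20 - 24*-1)=724, (24*6 - 2*20)=104, (2*-11 - 21*6)=-148; twice the area = |1044| = 1044; area = 522; boundary points = 2 + 1 + 2 + 1 = 6; strictly interior points = area - boundary/2 + 1 = 520; answer 520
Part II: W1 = 520; w = 4; total draws C(11,4) = 330; complement C(7,4) = 35; favorable 330 - 35 = 295; P = 59/66; answer 59/66
Part III: W2 = 59/66; threaded value p + q = 125; d = 8; remainder = value at the root: -6*(8)^2 + 9*(8)^1 - 4 = (-384) + (72) + (-4) = -316; answer -316
Part IV: W3 = -316; r = 26; a(3) = -1*(-31) + 2*(-6) + 2*(26) = 71; iterating: a(3)=71, a(4)=-145, a(5)=225, a(6)=-373, a(7)=533, a(8)=-829, a(9)=1149, a(10)=-1741; answer -1741

-1741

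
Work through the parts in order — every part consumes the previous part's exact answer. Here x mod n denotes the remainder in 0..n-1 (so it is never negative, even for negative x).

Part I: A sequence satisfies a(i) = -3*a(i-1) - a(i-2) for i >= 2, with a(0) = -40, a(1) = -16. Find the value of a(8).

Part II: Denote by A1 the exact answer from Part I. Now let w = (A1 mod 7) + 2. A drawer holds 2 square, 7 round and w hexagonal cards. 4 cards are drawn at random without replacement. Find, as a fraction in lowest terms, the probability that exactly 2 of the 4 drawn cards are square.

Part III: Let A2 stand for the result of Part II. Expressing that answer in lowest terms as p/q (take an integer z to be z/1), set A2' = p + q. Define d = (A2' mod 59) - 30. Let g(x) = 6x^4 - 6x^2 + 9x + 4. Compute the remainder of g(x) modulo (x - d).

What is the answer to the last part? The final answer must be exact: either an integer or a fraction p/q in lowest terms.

391540

Part I: a(2) = -3*(-16) - 1*(-40) = 88; iterating: a(2)=88, a(3)=-248, a(4)=656, a(5)=-1720, a(6)=4504, a(7)=-11792, a(8)=30872; answer 30872
Part II: A1 = 30872; w = 4; total draws C(13,4) = 715; favorable C(2,2)*C(11,2) = 55; P = 1/13; answer 1/13
Part III: A2 = 1/13; threaded value p + q = 14; d = -16; remainder = value at the root: 6*(-16)^4 - 6*(-16)^2 + 9*(-16)^1 + 4 = (393216) + (-1536) + (-144) + (4) = 391540; answer 391540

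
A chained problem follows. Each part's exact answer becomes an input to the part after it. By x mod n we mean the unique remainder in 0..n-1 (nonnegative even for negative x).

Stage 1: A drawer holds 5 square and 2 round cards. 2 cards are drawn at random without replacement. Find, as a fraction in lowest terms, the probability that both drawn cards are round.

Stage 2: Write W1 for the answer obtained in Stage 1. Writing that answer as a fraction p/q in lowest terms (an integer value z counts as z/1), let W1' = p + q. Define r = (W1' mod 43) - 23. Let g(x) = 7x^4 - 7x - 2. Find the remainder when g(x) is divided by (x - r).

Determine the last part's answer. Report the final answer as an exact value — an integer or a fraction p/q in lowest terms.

Stage 1: total draws C(7,2) = 21; favorable C(2,2) = 1; P = 1/21; answer 1/21
Stage 2: W1 = 1/21; threaded value p + q = 22; r = -1; remainder = value at the root: 7*(-1)^4 - 7*(-1)^1 - 2 = (7) + (7) + (-2) = 12; answer 12

12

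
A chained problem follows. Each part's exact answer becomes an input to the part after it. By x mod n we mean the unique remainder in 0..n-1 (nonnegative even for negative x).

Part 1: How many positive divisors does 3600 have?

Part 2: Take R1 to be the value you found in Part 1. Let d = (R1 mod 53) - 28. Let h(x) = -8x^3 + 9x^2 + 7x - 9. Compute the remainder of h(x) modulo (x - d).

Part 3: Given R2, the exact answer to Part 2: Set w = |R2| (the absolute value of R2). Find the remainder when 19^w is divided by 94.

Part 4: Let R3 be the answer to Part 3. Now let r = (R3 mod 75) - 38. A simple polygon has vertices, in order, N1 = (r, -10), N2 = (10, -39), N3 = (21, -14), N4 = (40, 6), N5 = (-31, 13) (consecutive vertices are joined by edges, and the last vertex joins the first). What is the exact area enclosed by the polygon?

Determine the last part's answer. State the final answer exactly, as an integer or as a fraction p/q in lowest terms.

Part 1: 3600 = 2^4 * 3^2 * 5^2; number of divisors = (4+1) * (2+1) * (2+1) = 45; answer 45
Part 2: R1 = 45; d = 17; remainder = value at the root: -8*(17)^3 + 9*(17)^2 + 7*(17)^1 - 9 = (-39304) + (2601) + (119) + (-9) = -36593; answer -36593
Part 3: R2 = -36593; w = 36593; squarings mod 94: 19^1=19, 19^2=79, 19^4=37, 19^8=53, 19^16=83, 19^32=27, 19^64=71, 19^128=59, 19^256=3, 19^512=9, 19^1024=81, 19^2048=75, 19^4096=79, 19^8192=37, 19^16384=53, 19^32768=83; 19^36593 = 19^1 * 19^16 * 19^32 * 19^64 * 19^128 * 19^512 * 19^1024 * 19^2048 * 19^32768 = 93 (mod 94); answer 93
Part 4: R3 = 93; r = -20; cross terms: (-20*-39 - 10*-10)=880, (10*-14 - 21*-39)=679, (21*6 - 40*-14)=686, (40*13 - -31*6)=706, (-31*-10 - -20*13)=570; twice the area = |3521| = 3521; area = 3521/2; answer 3521/2

3521/2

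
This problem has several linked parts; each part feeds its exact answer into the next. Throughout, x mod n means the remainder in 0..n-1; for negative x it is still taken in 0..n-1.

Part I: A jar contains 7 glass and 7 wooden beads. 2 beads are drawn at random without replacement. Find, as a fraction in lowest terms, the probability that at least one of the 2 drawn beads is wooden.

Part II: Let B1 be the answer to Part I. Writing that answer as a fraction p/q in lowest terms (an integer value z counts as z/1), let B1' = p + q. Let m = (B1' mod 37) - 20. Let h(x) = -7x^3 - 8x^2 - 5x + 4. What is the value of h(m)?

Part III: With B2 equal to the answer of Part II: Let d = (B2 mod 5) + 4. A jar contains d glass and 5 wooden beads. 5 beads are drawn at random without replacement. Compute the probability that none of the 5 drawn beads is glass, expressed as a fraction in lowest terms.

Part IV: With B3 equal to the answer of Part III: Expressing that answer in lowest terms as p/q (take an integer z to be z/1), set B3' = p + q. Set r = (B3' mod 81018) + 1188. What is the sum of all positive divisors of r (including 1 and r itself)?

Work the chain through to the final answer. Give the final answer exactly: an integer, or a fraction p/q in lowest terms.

Part I: total draws C(14,2) = 91; complement C(7,2) = 21; favorable 91 - 21 = 70; P = 10/13; answer 10/13
Part II: B1 = 10/13; threaded value p + q = 23; m = 3; -7*(3)^3 - 8*(3)^2 - 5*(3)^1 + 4 = (-189) + (-72) + (-15) + (4) = -272; answer -272
Part III: B2 = -272; d = 7; total draws C(12,5) = 792; favorable C(5,5) = 1; P = 1/792; answer 1/792
Part IV: B3 = 1/792; threaded value p + q = 793; r = 1981; 1981 = 7 * 283; sigma = (1 + 7) * (1 + 283) = 8 * 284 = 2272; answer 2272

2272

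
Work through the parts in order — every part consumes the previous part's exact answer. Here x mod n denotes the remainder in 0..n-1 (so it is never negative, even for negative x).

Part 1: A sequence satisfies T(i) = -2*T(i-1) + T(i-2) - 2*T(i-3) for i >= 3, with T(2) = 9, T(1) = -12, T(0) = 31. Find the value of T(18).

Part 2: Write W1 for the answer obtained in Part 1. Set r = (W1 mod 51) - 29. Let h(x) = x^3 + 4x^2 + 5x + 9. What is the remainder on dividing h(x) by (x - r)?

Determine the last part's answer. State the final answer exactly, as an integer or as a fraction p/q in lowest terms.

3

Part 1: T(3) = -2*(9) + 1*(-12) - 2*(31) = -92; iterating: T(3)=-92, T(4)=217, T(5)=-544, T(6)=1489, T(7)=-3956, T(8)=10489, T(9)=-27912, T(10)=74225, T(11)=-197340, T(12)=524729, T(13)=-1395248, T(14)=3709905, T(15)=-9864516, T(16)=26229433, T(17)=-69743192, T(18)=185444849; answer 185444849
Part 2: W1 = 185444849; r = -3; remainder = value at the root: 1*(-3)^3 + 4*(-3)^2 + 5*(-3)^1 + 9 = (-27) + (36) + (-15) + (9) = 3; answer 3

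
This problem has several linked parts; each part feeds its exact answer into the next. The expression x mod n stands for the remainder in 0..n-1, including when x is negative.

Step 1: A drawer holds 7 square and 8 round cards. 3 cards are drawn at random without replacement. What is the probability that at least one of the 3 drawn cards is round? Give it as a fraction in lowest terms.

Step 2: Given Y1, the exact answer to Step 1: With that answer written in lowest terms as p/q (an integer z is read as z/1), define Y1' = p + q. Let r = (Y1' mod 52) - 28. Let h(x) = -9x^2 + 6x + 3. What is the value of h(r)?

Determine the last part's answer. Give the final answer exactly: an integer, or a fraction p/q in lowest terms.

Step 1: total draws C(15,3) = 455; complement C(7,3) = 35; favorable 455 - 35 = 420; P = 12/13; answer 12/13
Step 2: Y1 = 12/13; threaded value p + q = 25; r = -3; -9*(-3)^2 + 6*(-3)^1 + 3 = (-81) + (-18) + (3) = -96; answer -96

-96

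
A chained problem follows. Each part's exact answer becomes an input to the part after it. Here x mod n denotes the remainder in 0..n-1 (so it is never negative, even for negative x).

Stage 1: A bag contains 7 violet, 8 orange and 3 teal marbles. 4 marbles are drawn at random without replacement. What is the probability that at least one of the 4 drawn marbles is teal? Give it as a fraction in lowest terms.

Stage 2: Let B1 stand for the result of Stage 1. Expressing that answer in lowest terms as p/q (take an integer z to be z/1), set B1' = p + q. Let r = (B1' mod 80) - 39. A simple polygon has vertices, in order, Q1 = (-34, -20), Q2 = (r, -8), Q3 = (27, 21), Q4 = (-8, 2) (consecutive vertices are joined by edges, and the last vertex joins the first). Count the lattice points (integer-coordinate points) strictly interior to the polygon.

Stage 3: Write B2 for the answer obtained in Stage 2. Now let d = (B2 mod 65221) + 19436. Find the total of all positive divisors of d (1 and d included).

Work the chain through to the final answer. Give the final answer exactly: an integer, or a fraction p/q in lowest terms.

Stage 1: total draws C(18,4) = 3060; complement C(15,4) = 1365; favorable 3060 - 1365 = 1695; P = 113/204; answer 113/204
Stage 2: B1 = 113/204; threaded value p + q = 317; r = 38; cross terms: (-34*-8 - 38*-20)=1032, (38*21 - 27*-8)=1014, (27*2 - -8*21)=222, (-8*-20 - -34*2)=228; twice the area = |2496| = 2496; area = 1248; boundary points = 12 + 1 + 1 + 2 = 16; strictly interior points = area - boundary/2 + 1 = 1241; answer 1241
Stage 3: B2 = 1241; d = 20677; 20677 = 23 * 29 * 31; sigma = (1 + 23) * (1 + 29) * (1 + 31) = 24 * 30 * 32 = 23040; answer 23040

23040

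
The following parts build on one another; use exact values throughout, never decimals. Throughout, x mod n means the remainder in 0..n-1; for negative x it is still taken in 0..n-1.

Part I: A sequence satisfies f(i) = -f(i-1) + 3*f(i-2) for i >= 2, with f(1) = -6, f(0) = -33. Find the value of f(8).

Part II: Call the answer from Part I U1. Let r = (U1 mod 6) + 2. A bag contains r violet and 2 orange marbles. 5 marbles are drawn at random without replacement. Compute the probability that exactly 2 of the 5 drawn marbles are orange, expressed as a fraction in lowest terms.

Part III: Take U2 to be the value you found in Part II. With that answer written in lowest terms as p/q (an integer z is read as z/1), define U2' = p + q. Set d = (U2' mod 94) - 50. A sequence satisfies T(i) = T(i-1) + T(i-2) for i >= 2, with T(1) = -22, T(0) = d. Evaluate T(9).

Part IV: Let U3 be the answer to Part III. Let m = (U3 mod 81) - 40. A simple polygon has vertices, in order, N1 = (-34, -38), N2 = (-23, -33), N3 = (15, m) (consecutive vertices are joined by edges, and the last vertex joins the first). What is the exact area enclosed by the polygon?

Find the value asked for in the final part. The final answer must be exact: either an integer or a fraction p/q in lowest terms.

481/2

Part I: f(2) = -1*(-6) + 3*(-33) = -93; iterating: f(2)=-93, f(3)=75, f(4)=-354, f(5)=579, f(6)=-1641, f(7)=3378, f(8)=-8301; answer -8301
Part II: U1 = -8301; r = 5; total draws C(7,5) = 21; favorable C(2,2)*C(5,3) = 10; P = 10/21; answer 10/21
Part III: U2 = 10/21; threaded value p + q = 31; d = -19; T(2) = 1*(-22) + 1*(-19) = -41; iterating: T(2)=-41, T(3)=-63, T(4)=-104, T(5)=-167, T(6)=-271, T(7)=-438, T(8)=-709, T(9)=-1147; answer -1147
Part IV: U3 = -1147; m = 28; cross terms: (-34*-33 - -23*-38)=248, (-23*28 - 15*-33)=-149, (15*-38 - -34*28)=382; twice the area = |481| = 481; area = 481/2; answer 481/2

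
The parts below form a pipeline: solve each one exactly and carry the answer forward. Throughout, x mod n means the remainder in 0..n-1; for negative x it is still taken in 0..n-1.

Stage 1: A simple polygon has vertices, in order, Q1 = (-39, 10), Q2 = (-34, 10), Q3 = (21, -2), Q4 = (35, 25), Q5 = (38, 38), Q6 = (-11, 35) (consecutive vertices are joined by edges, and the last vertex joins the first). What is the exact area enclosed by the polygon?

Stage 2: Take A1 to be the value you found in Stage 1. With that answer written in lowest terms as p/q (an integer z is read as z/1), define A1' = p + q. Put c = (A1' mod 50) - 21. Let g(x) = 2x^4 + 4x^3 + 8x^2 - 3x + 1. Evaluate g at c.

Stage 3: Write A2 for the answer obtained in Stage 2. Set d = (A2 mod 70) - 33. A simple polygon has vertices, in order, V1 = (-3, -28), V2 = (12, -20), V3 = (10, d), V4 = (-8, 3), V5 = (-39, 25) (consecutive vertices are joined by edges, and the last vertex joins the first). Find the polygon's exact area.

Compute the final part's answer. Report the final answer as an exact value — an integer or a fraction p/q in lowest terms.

665

Stage 1: cross terms: (-39*10 - -34*10)=-50, (-34*-2 - 21*10)=-142, (21*25 - 35*-2)=595, (35*38 - 38*25)=380, (38*35 - -11*38)=1748, (-11*10 - -39*35)=1255; twice the area = |3786| = 3786; area = 1893; answer 1893
Stage 2: A1 = 1893; threaded value p + q = 1894; c = 23; 2*(23)^4 + 4*(23)^3 + 8*(23)^2 - 3*(23)^1 + 1 = (559682) + (48668) + (4232) + (-69) + (1) = 612514; answer 612514
Stage 3: A2 = 612514; d = -19; cross terms: (-3*-20 - 12*-28)=396, (12*-19 - 10*-20)=-28, (10*3 - -8*-19)=-122, (-8*25 - -39*3)=-83, (-39*-28 - -3*25)=1167; twice the area = |1330| = 1330; area = 665; answer 665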